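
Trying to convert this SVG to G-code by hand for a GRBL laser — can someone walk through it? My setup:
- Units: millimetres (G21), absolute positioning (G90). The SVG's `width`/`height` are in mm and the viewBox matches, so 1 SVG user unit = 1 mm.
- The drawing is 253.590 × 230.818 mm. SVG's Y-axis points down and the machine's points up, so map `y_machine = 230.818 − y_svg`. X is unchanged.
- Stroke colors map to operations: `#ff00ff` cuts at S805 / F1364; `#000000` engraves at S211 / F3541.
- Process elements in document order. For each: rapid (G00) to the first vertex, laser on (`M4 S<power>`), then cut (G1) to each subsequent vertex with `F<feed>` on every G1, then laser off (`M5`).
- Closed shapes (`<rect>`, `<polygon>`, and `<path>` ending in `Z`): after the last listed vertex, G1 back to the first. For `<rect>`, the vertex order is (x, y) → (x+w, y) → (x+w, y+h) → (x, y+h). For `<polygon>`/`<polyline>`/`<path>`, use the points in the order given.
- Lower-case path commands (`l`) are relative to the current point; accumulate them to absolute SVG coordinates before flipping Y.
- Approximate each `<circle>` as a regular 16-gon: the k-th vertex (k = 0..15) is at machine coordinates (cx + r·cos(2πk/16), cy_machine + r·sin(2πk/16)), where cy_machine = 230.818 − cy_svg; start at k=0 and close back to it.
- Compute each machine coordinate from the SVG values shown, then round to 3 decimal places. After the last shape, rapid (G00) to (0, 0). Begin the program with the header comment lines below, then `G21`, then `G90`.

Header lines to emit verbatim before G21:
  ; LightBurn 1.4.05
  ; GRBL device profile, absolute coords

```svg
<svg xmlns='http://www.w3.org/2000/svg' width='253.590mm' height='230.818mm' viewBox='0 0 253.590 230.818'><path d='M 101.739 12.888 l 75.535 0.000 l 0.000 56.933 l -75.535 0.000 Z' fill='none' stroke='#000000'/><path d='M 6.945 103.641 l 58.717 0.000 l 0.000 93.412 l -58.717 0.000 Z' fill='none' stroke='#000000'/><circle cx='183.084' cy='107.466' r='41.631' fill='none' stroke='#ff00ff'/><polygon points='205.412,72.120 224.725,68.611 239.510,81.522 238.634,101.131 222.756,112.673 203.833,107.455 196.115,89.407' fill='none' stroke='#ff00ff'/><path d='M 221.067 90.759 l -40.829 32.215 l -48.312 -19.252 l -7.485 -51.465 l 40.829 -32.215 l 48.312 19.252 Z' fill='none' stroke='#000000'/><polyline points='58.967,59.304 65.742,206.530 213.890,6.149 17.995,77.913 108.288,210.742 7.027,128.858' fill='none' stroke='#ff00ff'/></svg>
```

Since the viewBox matches the mm dimensions, user units are millimetres directly. The only transform is the Y-flip y_m = 230.818 − y_svg.

Shape 1 is a rectangle drawn with `<path>`. Its stroke #000000 means engrave at S211, F3541. After flipping Y the toolpath is (101.739,217.930) → (177.274,217.930) → (177.274,160.997) → (101.739,160.997) → (101.739,217.930), returning to the start.

Shape 2 is a rectangle drawn with `<path>`. Its stroke #000000 means engrave at S211, F3541. After flipping Y the toolpath is (6.945,127.177) → (65.662,127.177) → (65.662,33.765) → (6.945,33.765) → (6.945,127.177), returning to the start.

Shape 3 is a circle drawn with `<circle>`. Its stroke #ff00ff means cut at S805, F1364. After flipping Y the toolpath is (224.715,123.352) → (221.546,139.283) → (212.522,152.790) → (199.015,161.814) → (183.084,164.983) → (167.153,161.814) → (153.646,152.790) → (144.622,139.283) → (141.453,123.352) → (144.622,107.421) → (153.646,93.914) → (167.153,84.890) → (183.084,81.721) → (199.015,84.890) → (212.522,93.914) → (221.546,107.421) → (224.715,123.352), returning to the start.

Shape 4 is a regular polygon drawn with `<polygon>`. Its stroke #ff00ff means cut at S805, F1364. After flipping Y the toolpath is (205.412,158.698) → (224.725,162.207) → (239.510,149.296) → (238.634,129.687) → (222.756,118.145) → (203.833,123.363) → (196.115,141.411) → (205.412,158.698), returning to the start.

Shape 5 is a regular polygon drawn with `<path>`. Its stroke #000000 means engrave at S211, F3541. After flipping Y the toolpath is (221.067,140.059) → (180.238,107.844) → (131.926,127.096) → (124.441,178.561) → (165.270,210.776) → (213.582,191.524) → (221.067,140.059), returning to the start.

Shape 6 is a open polyline drawn with `<polyline>`. Its stroke #ff00ff means cut at S805, F1364. After flipping Y the toolpath is (58.967,171.514) → (65.742,24.288) → (213.890,224.669) → (17.995,152.905) → (108.288,20.076) → (7.027,101.960).

; LightBurn 1.4.05
; GRBL device profile, absolute coords
G21
G90
G00 X101.739 Y217.930
M4 S211
G1 X177.274 Y217.930 F3541
G1 X177.274 Y160.997 F3541
G1 X101.739 Y160.997 F3541
G1 X101.739 Y217.930 F3541
M5
G00 X6.945 Y127.177
M4 S211
G1 X65.662 Y127.177 F3541
G1 X65.662 Y33.765 F3541
G1 X6.945 Y33.765 F3541
G1 X6.945 Y127.177 F3541
M5
G00 X224.715 Y123.352
M4 S805
G1 X221.546 Y139.283 F1364
G1 X212.522 Y152.790 F1364
G1 X199.015 Y161.814 F1364
G1 X183.084 Y164.983 F1364
G1 X167.153 Y161.814 F1364
G1 X153.646 Y152.790 F1364
G1 X144.622 Y139.283 F1364
G1 X141.453 Y123.352 F1364
G1 X144.622 Y107.421 F1364
G1 X153.646 Y93.914 F1364
G1 X167.153 Y84.890 F1364
G1 X183.084 Y81.721 F1364
G1 X199.015 Y84.890 F1364
G1 X212.522 Y93.914 F1364
G1 X221.546 Y107.421 F1364
G1 X224.715 Y123.352 F1364
M5
G00 X205.412 Y158.698
M4 S805
G1 X224.725 Y162.207 F1364
G1 X239.510 Y149.296 F1364
G1 X238.634 Y129.687 F1364
G1 X222.756 Y118.145 F1364
G1 X203.833 Y123.363 F1364
G1 X196.115 Y141.411 F1364
G1 X205.412 Y158.698 F1364
M5
G00 X221.067 Y140.059
M4 S211
G1 X180.238 Y107.844 F3541
G1 X131.926 Y127.096 F3541
G1 X124.441 Y178.561 F3541
G1 X165.270 Y210.776 F3541
G1 X213.582 Y191.524 F3541
G1 X221.067 Y140.059 F3541
M5
G00 X58.967 Y171.514
M4 S805
G1 X65.742 Y24.288 F1364
G1 X213.890 Y224.669 F1364
G1 X17.995 Y152.905 F1364
G1 X108.288 Y20.076 F1364
G1 X7.027 Y101.960 F1364
M5
G00 X0.000 Y0.000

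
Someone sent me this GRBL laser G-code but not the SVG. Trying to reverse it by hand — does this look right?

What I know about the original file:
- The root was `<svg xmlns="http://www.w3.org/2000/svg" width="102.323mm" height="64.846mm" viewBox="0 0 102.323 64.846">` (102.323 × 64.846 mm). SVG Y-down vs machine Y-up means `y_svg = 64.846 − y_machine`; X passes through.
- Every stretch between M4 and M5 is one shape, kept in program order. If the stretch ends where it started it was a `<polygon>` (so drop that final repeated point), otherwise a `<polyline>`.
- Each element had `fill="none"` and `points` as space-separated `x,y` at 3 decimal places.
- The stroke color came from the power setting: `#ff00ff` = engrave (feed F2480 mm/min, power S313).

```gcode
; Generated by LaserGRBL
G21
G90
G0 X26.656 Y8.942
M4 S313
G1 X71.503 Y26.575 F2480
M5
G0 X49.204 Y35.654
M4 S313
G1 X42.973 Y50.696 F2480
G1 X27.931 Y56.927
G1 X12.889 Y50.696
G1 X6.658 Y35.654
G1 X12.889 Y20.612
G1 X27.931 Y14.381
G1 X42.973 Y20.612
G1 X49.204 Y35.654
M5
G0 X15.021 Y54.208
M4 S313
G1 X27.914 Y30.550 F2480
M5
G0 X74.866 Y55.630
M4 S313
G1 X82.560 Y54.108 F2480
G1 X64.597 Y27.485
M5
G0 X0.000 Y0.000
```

<svg xmlns="http://www.w3.org/2000/svg" width="102.323mm" height="64.846mm" viewBox="0 0 102.323 64.846">
  <polyline points="26.656,55.904 71.503,38.271" fill="none" stroke="#ff00ff"/>
  <polygon points="49.204,29.192 42.973,14.150 27.931,7.919 12.889,14.150 6.658,29.192 12.889,44.234 27.931,50.465 42.973,44.234" fill="none" stroke="#ff00ff"/>
  <polyline points="15.021,10.638 27.914,34.296" fill="none" stroke="#ff00ff"/>
  <polyline points="74.866,9.216 82.560,10.738 64.597,37.361" fill="none" stroke="#ff00ff"/>
</svg>

y_svg = 64.846 − y_m. Every run uses S313, so all elements get stroke `#ff00ff` (engrave).

[1] open run; points: 26.656,55.904 71.503,38.271

[2] closed run; points: 49.204,29.192 42.973,14.150 27.931,7.919 12.889,14.150 6.658,29.192 12.889,44.234 27.931,50.465 42.973,44.234

[3] open run; points: 15.021,10.638 27.914,34.296

[4] open run; points: 74.866,9.216 82.560,10.738 64.597,37.361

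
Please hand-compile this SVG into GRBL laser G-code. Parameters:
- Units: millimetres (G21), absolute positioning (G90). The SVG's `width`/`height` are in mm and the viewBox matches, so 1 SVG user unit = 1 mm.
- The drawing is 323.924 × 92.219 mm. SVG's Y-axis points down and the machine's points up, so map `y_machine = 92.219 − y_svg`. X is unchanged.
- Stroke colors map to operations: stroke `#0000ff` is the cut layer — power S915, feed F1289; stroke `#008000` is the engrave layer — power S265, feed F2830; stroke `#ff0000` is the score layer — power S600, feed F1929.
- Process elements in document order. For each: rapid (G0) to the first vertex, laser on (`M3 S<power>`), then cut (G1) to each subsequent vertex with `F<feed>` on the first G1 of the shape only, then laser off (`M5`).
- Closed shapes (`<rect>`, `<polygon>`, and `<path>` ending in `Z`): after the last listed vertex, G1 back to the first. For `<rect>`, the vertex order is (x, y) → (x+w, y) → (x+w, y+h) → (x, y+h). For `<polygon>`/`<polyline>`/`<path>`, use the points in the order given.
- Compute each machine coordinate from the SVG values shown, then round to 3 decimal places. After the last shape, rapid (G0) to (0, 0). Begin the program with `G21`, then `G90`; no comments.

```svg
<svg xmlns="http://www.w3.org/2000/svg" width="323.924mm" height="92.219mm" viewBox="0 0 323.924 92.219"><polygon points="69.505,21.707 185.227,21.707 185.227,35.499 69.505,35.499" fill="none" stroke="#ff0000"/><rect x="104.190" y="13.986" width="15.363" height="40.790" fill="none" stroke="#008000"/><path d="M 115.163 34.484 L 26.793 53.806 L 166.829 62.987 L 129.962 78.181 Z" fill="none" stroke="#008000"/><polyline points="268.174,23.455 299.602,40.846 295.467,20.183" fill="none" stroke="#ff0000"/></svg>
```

G21
G90
G0 X69.505 Y70.512
M3 S600
G1 X185.227 Y70.512 F1929
G1 X185.227 Y56.720
G1 X69.505 Y56.720
G1 X69.505 Y70.512
M5
G0 X104.190 Y78.233
M3 S265
G1 X119.553 Y78.233 F2830
G1 X119.553 Y37.443
G1 X104.190 Y37.443
G1 X104.190 Y78.233
M5
G0 X115.163 Y57.735
M3 S265
G1 X26.793 Y38.413 F2830
G1 X166.829 Y29.232
G1 X129.962 Y14.038
G1 X115.163 Y57.735
M5
G0 X268.174 Y68.764
M3 S600
G1 X299.602 Y51.373 F1929
G1 X295.467 Y72.036
M5
G0 X0.000 Y0.000

Since the viewBox matches the mm dimensions, user units are millimetres directly. The only transform is the Y-flip y_m = 92.219 − y_svg.

Shape 1 is a rectangle drawn with `<polygon>`. Its stroke #ff0000 means score at S600, F1929. After flipping Y the toolpath is (69.505,70.512) → (185.227,70.512) → (185.227,56.720) → (69.505,56.720) → (69.505,70.512), returning to the start.

Shape 2 is a rectangle drawn with `<rect>`. Its stroke #008000 means engrave at S265, F2830. After flipping Y the toolpath is (104.190,78.233) → (119.553,78.233) → (119.553,37.443) → (104.190,37.443) → (104.190,78.233), returning to the start.

Shape 3 is a closed polygon drawn with `<path>`. Its stroke #008000 means engrave at S265, F2830. After flipping Y the toolpath is (115.163,57.735) → (26.793,38.413) → (166.829,29.232) → (129.962,14.038) → (115.163,57.735), returning to the start.

Shape 4 is a open polyline drawn with `<polyline>`. Its stroke #ff0000 means score at S600, F1929. After flipping Y the toolpath is (268.174,68.764) → (299.602,51.373) → (295.467,72.036).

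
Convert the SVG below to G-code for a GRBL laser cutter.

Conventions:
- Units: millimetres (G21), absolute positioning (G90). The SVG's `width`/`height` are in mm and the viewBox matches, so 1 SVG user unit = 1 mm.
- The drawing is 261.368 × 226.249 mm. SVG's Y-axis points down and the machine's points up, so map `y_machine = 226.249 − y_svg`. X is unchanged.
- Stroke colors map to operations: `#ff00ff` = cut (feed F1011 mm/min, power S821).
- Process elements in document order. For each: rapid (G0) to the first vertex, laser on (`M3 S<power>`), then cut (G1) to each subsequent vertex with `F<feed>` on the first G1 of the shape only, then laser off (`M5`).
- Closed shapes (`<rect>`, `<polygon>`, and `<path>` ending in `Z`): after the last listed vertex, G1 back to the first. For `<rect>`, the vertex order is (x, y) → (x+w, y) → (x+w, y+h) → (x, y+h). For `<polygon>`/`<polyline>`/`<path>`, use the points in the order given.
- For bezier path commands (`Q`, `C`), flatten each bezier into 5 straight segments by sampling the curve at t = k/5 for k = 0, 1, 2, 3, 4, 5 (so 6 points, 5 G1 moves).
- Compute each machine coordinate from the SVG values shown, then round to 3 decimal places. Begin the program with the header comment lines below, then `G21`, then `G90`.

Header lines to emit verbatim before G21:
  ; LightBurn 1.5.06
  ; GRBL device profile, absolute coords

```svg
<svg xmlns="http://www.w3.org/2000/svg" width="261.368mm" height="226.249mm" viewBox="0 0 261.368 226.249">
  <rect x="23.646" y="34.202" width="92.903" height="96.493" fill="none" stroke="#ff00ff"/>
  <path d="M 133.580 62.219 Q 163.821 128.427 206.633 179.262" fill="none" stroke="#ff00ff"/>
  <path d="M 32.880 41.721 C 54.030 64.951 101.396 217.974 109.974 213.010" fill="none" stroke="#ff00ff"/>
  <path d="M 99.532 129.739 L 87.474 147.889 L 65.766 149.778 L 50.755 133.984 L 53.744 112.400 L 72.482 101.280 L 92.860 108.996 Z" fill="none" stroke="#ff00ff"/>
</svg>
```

viewBox `0 0 261.368 226.249` with mm width/height → 1 unit = 1 mm. Flip: y_m = 226.249 − y_svg.

**Shape 1** — `<rect>` rectangle, stroke `#ff00ff` → cut (S821, F1011). Machine vertices: (23.646,192.047) → (116.549,192.047) → (116.549,95.554) → (23.646,95.554) → (23.646,192.047). Closed: final G1 returns to the first vertex.

**Shape 2** — `<path>` quadratic bezier, stroke `#ff00ff` → cut (S821, F1011). Control points (SVG): P0=(133.580,62.219), P1=(163.821,128.427), P2=(206.633,179.262); sampled at t=k/5. Machine vertices: (133.580,164.030) → (146.179,138.162) → (159.784,113.523) → (174.395,90.115) → (190.011,67.936) → (206.633,46.987). Open path.

**Shape 3** — `<path>` cubic bezier, stroke `#ff00ff` → cut (S821, F1011). Control points (SVG): P0=(32.880,41.721), P1=(54.030,64.951), P2=(101.396,217.974), P3=(109.974,213.010); sampled at t=k/5. Machine vertices: (32.880,184.528) → (48.196,157.317) → (66.683,112.769) → (85.222,64.698) → (100.693,26.917) → (109.974,13.239). Open path.

**Shape 4** — `<path>` regular polygon, stroke `#ff00ff` → cut (S821, F1011). Machine vertices: (99.532,96.510) → (87.474,78.360) → (65.766,76.471) → (50.755,92.265) → (53.744,113.849) → (72.482,124.969) → (92.860,117.253) → (99.532,96.510). Closed: final G1 returns to the first vertex.

; LightBurn 1.5.06
; GRBL device profile, absolute coords
G21
G90
G0 X23.646 Y192.047
M3 S821
G1 X116.549 Y192.047 F1011
G1 X116.549 Y95.554
G1 X23.646 Y95.554
G1 X23.646 Y192.047
M5
G0 X133.580 Y164.030
M3 S821
G1 X146.179 Y138.162 F1011
G1 X159.784 Y113.523
G1 X174.395 Y90.115
G1 X190.011 Y67.936
G1 X206.633 Y46.987
M5
G0 X32.880 Y184.528
M3 S821
G1 X48.196 Y157.317 F1011
G1 X66.683 Y112.769
G1 X85.222 Y64.698
G1 X100.693 Y26.917
G1 X109.974 Y13.239
M5
G0 X99.532 Y96.510
M3 S821
G1 X87.474 Y78.360 F1011
G1 X65.766 Y76.471
G1 X50.755 Y92.265
G1 X53.744 Y113.849
G1 X72.482 Y124.969
G1 X92.860 Y117.253
G1 X99.532 Y96.510
M5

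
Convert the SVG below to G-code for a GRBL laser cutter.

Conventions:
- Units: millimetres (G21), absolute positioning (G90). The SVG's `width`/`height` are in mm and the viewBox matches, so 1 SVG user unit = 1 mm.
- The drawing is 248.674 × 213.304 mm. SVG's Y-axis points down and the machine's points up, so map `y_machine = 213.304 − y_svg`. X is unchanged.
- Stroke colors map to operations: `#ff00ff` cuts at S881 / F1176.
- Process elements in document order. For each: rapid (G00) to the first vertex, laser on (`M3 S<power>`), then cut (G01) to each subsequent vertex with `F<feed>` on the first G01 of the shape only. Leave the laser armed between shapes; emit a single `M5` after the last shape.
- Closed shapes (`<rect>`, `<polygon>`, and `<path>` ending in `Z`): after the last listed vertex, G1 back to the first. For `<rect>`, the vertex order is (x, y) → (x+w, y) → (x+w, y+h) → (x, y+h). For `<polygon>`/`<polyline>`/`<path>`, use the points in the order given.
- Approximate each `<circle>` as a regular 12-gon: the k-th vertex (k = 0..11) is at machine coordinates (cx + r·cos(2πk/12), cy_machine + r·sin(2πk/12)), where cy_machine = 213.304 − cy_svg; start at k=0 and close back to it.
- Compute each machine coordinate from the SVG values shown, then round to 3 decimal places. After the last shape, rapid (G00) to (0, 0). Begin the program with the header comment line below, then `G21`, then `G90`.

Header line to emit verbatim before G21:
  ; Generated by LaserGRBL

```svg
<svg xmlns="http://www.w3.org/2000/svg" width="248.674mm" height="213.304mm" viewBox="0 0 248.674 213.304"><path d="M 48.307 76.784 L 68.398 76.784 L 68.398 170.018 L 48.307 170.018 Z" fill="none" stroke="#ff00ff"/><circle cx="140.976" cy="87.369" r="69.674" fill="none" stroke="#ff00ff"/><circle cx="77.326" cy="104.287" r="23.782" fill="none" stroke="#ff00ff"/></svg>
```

1 u = 1 mm; y_m = 213.304 − y.

[1] `<path>` rectangle, #ff00ff→cut S881 F1176: (48.307,136.520) → (68.398,136.520) → (68.398,43.286) → (48.307,43.286) → (48.307,136.520) (closed)

[2] `<circle>` circle, #ff00ff→cut S881 F1176: (210.650,125.935) → (201.315,160.772) → (175.813,186.274) → (140.976,195.609) → (106.139,186.274) → (80.637,160.772) → (71.302,125.935) → (80.637,91.098) → (106.139,65.596) → (140.976,56.261) → (175.813,65.596) → (201.315,91.098) → (210.650,125.935) (closed)

[3] `<circle>` circle, #ff00ff→cut S881 F1176: (101.108,109.017) → (97.922,120.908) → (89.217,129.613) → (77.326,132.799) → (65.435,129.613) → (56.730,120.908) → (53.544,109.017) → (56.730,97.126) → (65.435,88.421) → (77.326,85.235) → (89.217,88.421) → (97.922,97.126) → (101.108,109.017) (closed)

; Generated by LaserGRBL
G21
G90
G00 X48.307 Y136.520
M3 S881
G01 X68.398 Y136.520 F1176
G01 X68.398 Y43.286
G01 X48.307 Y43.286
G01 X48.307 Y136.520
G00 X210.650 Y125.935
M3 S881
G01 X201.315 Y160.772 F1176
G01 X175.813 Y186.274
G01 X140.976 Y195.609
G01 X106.139 Y186.274
G01 X80.637 Y160.772
G01 X71.302 Y125.935
G01 X80.637 Y91.098
G01 X106.139 Y65.596
G01 X140.976 Y56.261
G01 X175.813 Y65.596
G01 X201.315 Y91.098
G01 X210.650 Y125.935
G00 X101.108 Y109.017
M3 S881
G01 X97.922 Y120.908 F1176
G01 X89.217 Y129.613
G01 X77.326 Y132.799
G01 X65.435 Y129.613
G01 X56.730 Y120.908
G01 X53.544 Y109.017
G01 X56.730 Y97.126
G01 X65.435 Y88.421
G01 X77.326 Y85.235
G01 X89.217 Y88.421
G01 X97.922 Y97.126
G01 X101.108 Y109.017
M5
G00 X0.000 Y0.000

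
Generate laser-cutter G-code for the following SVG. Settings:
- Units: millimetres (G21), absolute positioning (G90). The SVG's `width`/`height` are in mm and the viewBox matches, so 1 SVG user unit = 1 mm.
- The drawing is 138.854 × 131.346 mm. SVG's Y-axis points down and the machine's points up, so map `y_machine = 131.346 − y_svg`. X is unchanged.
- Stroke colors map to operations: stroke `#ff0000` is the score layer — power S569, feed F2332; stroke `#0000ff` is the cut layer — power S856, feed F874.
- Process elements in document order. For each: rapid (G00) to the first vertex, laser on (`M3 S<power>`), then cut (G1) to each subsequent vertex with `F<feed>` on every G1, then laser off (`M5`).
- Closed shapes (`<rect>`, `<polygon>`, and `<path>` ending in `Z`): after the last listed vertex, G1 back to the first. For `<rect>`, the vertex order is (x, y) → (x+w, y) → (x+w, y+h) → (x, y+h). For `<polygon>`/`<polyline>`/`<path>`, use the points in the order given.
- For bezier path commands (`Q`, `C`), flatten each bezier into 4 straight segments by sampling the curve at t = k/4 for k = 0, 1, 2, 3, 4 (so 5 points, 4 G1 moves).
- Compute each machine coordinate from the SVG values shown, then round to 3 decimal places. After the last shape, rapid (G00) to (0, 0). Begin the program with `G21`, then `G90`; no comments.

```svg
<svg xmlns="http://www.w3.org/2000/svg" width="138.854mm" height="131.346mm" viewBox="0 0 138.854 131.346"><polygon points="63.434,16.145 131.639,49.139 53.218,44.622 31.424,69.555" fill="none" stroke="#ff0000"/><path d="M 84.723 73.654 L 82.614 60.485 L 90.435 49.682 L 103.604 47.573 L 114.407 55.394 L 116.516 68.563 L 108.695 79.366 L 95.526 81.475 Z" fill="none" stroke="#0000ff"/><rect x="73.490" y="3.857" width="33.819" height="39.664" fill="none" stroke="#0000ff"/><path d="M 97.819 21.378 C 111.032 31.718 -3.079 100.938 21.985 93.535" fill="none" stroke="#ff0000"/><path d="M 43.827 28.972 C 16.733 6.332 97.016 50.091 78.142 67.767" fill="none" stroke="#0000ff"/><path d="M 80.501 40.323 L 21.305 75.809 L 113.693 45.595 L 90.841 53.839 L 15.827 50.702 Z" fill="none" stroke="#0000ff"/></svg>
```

G21
G90
G00 X63.434 Y115.201
M3 S569
G1 X131.639 Y82.207 F2332
G1 X53.218 Y86.724 F2332
G1 X31.424 Y61.791 F2332
G1 X63.434 Y115.201 F2332
M5
G00 X84.723 Y57.692
M3 S856
G1 X82.614 Y70.861 F874
G1 X90.435 Y81.664 F874
G1 X103.604 Y83.773 F874
G1 X114.407 Y75.952 F874
G1 X116.516 Y62.783 F874
G1 X108.695 Y51.980 F874
G1 X95.526 Y49.871 F874
G1 X84.723 Y57.692 F874
M5
G00 X73.490 Y127.489
M3 S856
G1 X107.309 Y127.489 F874
G1 X107.309 Y87.825 F874
G1 X73.490 Y87.825 F874
G1 X73.490 Y127.489 F874
M5
G00 X97.819 Y109.968
M3 S569
G1 X88.020 Y93.290 F2332
G1 X55.458 Y67.236 F2332
G1 X25.118 Y44.508 F2332
G1 X21.985 Y37.811 F2332
M5
G00 X43.827 Y102.374
M3 S856
G1 X40.413 Y108.349 F874
G1 X57.902 Y98.095 F874
G1 X76.933 Y80.282 F874
G1 X78.142 Y63.579 F874
M5
G00 X80.501 Y91.023
M3 S856
G1 X21.305 Y55.537 F874
G1 X113.693 Y85.751 F874
G1 X90.841 Y77.507 F874
G1 X15.827 Y80.644 F874
G1 X80.501 Y91.023 F874
M5
G00 X0.000 Y0.000

1 u = 1 mm; y_m = 131.346 − y.

[1] `<polygon>` closed polygon, #ff0000→score S569 F2332: (63.434,115.201) → (131.639,82.207) → (53.218,86.724) → (31.424,61.791) → (63.434,115.201) (closed)

[2] `<path>` regular polygon, #0000ff→cut S856 F874: (84.723,57.692) → (82.614,70.861) → (90.435,81.664) → (103.604,83.773) → (114.407,75.952) → (116.516,62.783) → (108.695,51.980) → (95.526,49.871) → (84.723,57.692) (closed)

[3] `<rect>` rectangle, #0000ff→cut S856 F874: (73.490,127.489) → (107.309,127.489) → (107.309,87.825) → (73.490,87.825) → (73.490,127.489) (closed)

[4] `<path>` cubic bezier, #ff0000→score S569 F2332: (97.819,109.968) → (88.020,93.290) → (55.458,67.236) → (25.118,44.508) → (21.985,37.811)

[5] `<path>` cubic bezier, #0000ff→cut S856 F874: (43.827,102.374) → (40.413,108.349) → (57.902,98.095) → (76.933,80.282) → (78.142,63.579)

[6] `<path>` closed polygon, #0000ff→cut S856 F874: (80.501,91.023) → (21.305,55.537) → (113.693,85.751) → (90.841,77.507) → (15.827,80.644) → (80.501,91.023) (closed)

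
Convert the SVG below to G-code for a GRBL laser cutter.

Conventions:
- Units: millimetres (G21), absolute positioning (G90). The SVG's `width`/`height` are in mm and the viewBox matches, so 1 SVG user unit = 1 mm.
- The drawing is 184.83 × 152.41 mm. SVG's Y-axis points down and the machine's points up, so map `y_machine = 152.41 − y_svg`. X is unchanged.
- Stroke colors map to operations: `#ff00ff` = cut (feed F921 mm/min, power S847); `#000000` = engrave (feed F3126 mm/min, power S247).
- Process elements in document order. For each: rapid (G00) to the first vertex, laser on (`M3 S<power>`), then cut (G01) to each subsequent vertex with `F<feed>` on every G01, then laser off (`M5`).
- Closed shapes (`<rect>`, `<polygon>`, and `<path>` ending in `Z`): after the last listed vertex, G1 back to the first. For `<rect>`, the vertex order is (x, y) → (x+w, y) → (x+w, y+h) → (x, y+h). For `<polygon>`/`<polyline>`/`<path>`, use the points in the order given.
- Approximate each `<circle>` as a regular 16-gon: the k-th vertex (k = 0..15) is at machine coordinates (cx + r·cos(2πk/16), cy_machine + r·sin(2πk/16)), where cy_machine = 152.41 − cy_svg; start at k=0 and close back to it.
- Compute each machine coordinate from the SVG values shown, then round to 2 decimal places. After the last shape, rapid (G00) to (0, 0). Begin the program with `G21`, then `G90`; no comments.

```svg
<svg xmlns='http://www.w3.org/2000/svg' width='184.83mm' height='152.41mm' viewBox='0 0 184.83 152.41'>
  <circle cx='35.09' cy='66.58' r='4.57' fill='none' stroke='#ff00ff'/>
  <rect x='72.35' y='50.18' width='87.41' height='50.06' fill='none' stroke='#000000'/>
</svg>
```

Since the viewBox matches the mm dimensions, user units are millimetres directly. The only transform is the Y-flip y_m = 152.41 − y_svg.

Shape 1 is a circle drawn with `<circle>`. Its stroke #ff00ff means cut at S847, F921. After flipping Y the toolpath is (39.66,85.83) → (39.31,87.58) → (38.32,89.06) → (36.84,90.05) → (35.09,90.40) → (33.34,90.05) → (31.86,89.06) → (30.87,87.58) → (30.52,85.83) → (30.87,84.08) → (31.86,82.60) → (33.34,81.61) → (35.09,81.26) → (36.84,81.61) → (38.32,82.60) → (39.31,84.08) → (39.66,85.83), returning to the start.

Shape 2 is a rectangle drawn with `<rect>`. Its stroke #000000 means engrave at S247, F3126. After flipping Y the toolpath is (72.35,102.23) → (159.76,102.23) → (159.76,52.17) → (72.35,52.17) → (72.35,102.23), returning to the start.

G21
G90
G00 X39.66 Y85.83
M3 S847
G01 X39.31 Y87.58 F921
G01 X38.32 Y89.06 F921
G01 X36.84 Y90.05 F921
G01 X35.09 Y90.40 F921
G01 X33.34 Y90.05 F921
G01 X31.86 Y89.06 F921
G01 X30.87 Y87.58 F921
G01 X30.52 Y85.83 F921
G01 X30.87 Y84.08 F921
G01 X31.86 Y82.60 F921
G01 X33.34 Y81.61 F921
G01 X35.09 Y81.26 F921
G01 X36.84 Y81.61 F921
G01 X38.32 Y82.60 F921
G01 X39.31 Y84.08 F921
G01 X39.66 Y85.83 F921
M5
G00 X72.35 Y102.23
M3 S247
G01 X159.76 Y102.23 F3126
G01 X159.76 Y52.17 F3126
G01 X72.35 Y52.17 F3126
G01 X72.35 Y102.23 F3126
M5
G00 X0.00 Y0.00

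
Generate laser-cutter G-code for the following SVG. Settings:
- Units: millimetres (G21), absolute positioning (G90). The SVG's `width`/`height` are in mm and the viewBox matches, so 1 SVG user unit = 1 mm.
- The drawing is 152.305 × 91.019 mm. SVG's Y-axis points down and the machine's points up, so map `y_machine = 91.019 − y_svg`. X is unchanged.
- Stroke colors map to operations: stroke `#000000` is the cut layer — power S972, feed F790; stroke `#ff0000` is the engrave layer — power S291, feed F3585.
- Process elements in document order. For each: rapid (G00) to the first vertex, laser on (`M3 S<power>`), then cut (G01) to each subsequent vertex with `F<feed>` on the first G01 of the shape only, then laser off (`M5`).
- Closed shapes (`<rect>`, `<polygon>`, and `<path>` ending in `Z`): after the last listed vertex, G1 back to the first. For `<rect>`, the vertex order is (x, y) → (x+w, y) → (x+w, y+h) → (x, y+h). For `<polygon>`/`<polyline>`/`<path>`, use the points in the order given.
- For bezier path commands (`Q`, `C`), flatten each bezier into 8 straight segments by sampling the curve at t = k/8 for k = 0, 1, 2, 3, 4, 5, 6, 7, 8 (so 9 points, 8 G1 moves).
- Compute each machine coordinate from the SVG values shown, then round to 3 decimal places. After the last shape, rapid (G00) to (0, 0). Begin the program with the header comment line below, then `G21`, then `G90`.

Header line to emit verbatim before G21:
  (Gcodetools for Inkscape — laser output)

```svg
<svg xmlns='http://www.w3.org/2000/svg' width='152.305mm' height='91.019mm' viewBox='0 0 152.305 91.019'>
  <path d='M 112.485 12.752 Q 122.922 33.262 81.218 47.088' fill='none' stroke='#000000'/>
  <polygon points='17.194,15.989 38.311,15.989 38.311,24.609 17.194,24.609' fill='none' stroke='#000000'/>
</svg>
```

(Gcodetools for Inkscape — laser output)
G21
G90
G00 X112.485 Y78.267
M3 S972
G01 X114.280 Y73.244 F790
G01 X114.445 Y68.430
G01 X112.980 Y63.824
G01 X109.887 Y59.428
G01 X105.164 Y55.240
G01 X98.811 Y51.262
G01 X90.829 Y47.492
G01 X81.218 Y43.931
M5
G00 X17.194 Y75.030
M3 S972
G01 X38.311 Y75.030 F790
G01 X38.311 Y66.410
G01 X17.194 Y66.410
G01 X17.194 Y75.030
M5
G00 X0.000 Y0.000

viewBox `0 0 152.305 91.019` with mm width/height → 1 unit = 1 mm. Flip: y_m = 91.019 − y_svg.

**Shape 1** — `<path>` quadratic bezier, stroke `#000000` → cut (S972, F790). Control points (SVG): P0=(112.485,12.752), P1=(122.922,33.262), P2=(81.218,47.088); sampled at t=k/8. Machine vertices: (112.485,78.267) → (114.280,73.244) → (114.445,68.430) → (112.980,63.824) → (109.887,59.428) → (105.164,55.240) → (98.811,51.262) → (90.829,47.492) → (81.218,43.931). Open path.

**Shape 2** — `<polygon>` rectangle, stroke `#000000` → cut (S972, F790). Machine vertices: (17.194,75.030) → (38.311,75.030) → (38.311,66.410) → (17.194,66.410) → (17.194,75.030). Closed: final G1 returns to the first vertex.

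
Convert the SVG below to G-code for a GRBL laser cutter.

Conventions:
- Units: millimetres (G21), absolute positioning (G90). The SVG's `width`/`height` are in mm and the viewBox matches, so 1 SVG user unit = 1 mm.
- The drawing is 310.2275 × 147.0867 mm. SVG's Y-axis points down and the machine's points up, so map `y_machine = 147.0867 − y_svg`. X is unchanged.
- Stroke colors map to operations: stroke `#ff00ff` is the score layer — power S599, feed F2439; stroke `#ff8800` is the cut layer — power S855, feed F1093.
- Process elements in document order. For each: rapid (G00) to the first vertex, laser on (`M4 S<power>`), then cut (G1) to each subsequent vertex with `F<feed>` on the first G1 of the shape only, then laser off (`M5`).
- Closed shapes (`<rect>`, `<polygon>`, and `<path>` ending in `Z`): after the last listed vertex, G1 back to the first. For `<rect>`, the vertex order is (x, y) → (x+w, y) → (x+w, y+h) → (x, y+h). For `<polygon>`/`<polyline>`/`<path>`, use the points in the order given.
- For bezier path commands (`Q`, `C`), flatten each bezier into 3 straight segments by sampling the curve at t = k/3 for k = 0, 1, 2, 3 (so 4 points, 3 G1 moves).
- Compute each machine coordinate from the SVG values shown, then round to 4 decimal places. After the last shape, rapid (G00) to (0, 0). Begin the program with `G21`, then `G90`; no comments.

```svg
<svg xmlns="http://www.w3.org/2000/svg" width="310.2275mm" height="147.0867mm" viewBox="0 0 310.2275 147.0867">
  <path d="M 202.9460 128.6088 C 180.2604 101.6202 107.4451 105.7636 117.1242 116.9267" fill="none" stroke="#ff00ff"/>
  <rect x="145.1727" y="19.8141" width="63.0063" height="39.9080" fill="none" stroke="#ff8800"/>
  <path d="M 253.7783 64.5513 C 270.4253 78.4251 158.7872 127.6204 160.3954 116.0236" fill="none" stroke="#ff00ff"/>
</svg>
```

viewBox `0 0 310.2275 147.0867` with mm width/height → 1 unit = 1 mm. Flip: y_m = 147.0867 − y_svg.

**Shape 1** — `<path>` cubic bezier, stroke `#ff00ff` → score (S599, F2439). Control points (SVG): P0=(202.9460,128.6088), P1=(180.2604,101.6202), P2=(107.4451,105.7636), P3=(117.1242,116.9267); sampled at t=k/3. Machine vertices: (202.9460,18.4779) → (168.4625,35.9822) → (130.0312,38.0902) → (117.1242,30.1600). Open path.

**Shape 2** — `<rect>` rectangle, stroke `#ff8800` → cut (S855, F1093). Machine vertices: (145.1727,127.2726) → (208.1790,127.2726) → (208.1790,87.3646) → (145.1727,87.3646) → (145.1727,127.2726). Closed: final G1 returns to the first vertex.

**Shape 3** — `<path>` cubic bezier, stroke `#ff00ff` → score (S599, F2439). Control points (SVG): P0=(253.7783,64.5513), P1=(270.4253,78.4251), P2=(158.7872,127.6204), P3=(160.3954,116.0236); sampled at t=k/3. Machine vertices: (253.7783,82.5354) → (236.6092,60.4475) → (187.5904,36.1706) → (160.3954,31.0631). Open path.

G21
G90
G00 X202.9460 Y18.4779
M4 S599
G1 X168.4625 Y35.9822 F2439
G1 X130.0312 Y38.0902
G1 X117.1242 Y30.1600
M5
G00 X145.1727 Y127.2726
M4 S855
G1 X208.1790 Y127.2726 F1093
G1 X208.1790 Y87.3646
G1 X145.1727 Y87.3646
G1 X145.1727 Y127.2726
M5
G00 X253.7783 Y82.5354
M4 S599
G1 X236.6092 Y60.4475 F2439
G1 X187.5904 Y36.1706
G1 X160.3954 Y31.0631
M5
G00 X0.0000 Y0.0000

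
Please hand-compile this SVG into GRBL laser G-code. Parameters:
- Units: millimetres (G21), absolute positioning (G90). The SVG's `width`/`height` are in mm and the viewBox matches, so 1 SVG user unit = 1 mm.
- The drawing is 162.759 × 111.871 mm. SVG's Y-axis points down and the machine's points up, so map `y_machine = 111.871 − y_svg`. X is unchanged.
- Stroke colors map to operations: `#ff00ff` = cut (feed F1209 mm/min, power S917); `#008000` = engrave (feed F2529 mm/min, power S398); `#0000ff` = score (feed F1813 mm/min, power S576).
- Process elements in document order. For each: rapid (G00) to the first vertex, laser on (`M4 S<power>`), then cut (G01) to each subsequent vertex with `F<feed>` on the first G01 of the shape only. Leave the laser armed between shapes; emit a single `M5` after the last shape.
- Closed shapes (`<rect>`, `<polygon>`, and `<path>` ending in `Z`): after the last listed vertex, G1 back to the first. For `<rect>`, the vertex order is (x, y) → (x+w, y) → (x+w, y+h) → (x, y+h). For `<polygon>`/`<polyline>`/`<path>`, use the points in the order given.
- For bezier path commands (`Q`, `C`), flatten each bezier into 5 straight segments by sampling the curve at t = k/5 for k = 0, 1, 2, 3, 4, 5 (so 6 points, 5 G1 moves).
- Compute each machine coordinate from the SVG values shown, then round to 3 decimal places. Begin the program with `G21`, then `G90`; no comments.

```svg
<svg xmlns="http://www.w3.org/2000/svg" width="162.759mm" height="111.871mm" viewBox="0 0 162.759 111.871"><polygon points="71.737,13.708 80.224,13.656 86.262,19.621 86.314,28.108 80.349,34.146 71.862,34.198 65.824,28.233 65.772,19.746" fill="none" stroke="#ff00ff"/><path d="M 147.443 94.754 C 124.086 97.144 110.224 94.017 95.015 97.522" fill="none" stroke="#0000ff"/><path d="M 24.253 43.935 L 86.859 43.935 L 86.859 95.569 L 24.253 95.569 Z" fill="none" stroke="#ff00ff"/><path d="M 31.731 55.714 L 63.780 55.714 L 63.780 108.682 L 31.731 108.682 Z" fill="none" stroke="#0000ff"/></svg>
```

Since the viewBox matches the mm dimensions, user units are millimetres directly. The only transform is the Y-flip y_m = 111.871 − y_svg.

Shape 1 is a regular polygon drawn with `<polygon>`. Its stroke #ff00ff means cut at S917, F1209. After flipping Y the toolpath is (71.737,98.163) → (80.224,98.215) → (86.262,92.250) → (86.314,83.763) → (80.349,77.725) → (71.862,77.673) → (65.824,83.638) → (65.772,92.125) → (71.737,98.163), returning to the start.

Shape 2 is a cubic bezier drawn with `<path>`. Its stroke #0000ff means score at S576, F1813. After flipping Y the toolpath is (147.443,17.117) → (134.481,16.248) → (123.278,16.120) → (113.313,16.149) → (104.065,15.753) → (95.015,14.349).

Shape 3 is a rectangle drawn with `<path>`. Its stroke #ff00ff means cut at S917, F1209. After flipping Y the toolpath is (24.253,67.936) → (86.859,67.936) → (86.859,16.302) → (24.253,16.302) → (24.253,67.936), returning to the start.

Shape 4 is a rectangle drawn with `<path>`. Its stroke #0000ff means score at S576, F1813. After flipping Y the toolpath is (31.731,56.157) → (63.780,56.157) → (63.780,3.189) → (31.731,3.189) → (31.731,56.157), returning to the start.

G21
G90
G00 X71.737 Y98.163
M4 S917
G01 X80.224 Y98.215 F1209
G01 X86.262 Y92.250
G01 X86.314 Y83.763
G01 X80.349 Y77.725
G01 X71.862 Y77.673
G01 X65.824 Y83.638
G01 X65.772 Y92.125
G01 X71.737 Y98.163
G00 X147.443 Y17.117
M4 S576
G01 X134.481 Y16.248 F1813
G01 X123.278 Y16.120
G01 X113.313 Y16.149
G01 X104.065 Y15.753
G01 X95.015 Y14.349
G00 X24.253 Y67.936
M4 S917
G01 X86.859 Y67.936 F1209
G01 X86.859 Y16.302
G01 X24.253 Y16.302
G01 X24.253 Y67.936
G00 X31.731 Y56.157
M4 S576
G01 X63.780 Y56.157 F1813
G01 X63.780 Y3.189
G01 X31.731 Y3.189
G01 X31.731 Y56.157
M5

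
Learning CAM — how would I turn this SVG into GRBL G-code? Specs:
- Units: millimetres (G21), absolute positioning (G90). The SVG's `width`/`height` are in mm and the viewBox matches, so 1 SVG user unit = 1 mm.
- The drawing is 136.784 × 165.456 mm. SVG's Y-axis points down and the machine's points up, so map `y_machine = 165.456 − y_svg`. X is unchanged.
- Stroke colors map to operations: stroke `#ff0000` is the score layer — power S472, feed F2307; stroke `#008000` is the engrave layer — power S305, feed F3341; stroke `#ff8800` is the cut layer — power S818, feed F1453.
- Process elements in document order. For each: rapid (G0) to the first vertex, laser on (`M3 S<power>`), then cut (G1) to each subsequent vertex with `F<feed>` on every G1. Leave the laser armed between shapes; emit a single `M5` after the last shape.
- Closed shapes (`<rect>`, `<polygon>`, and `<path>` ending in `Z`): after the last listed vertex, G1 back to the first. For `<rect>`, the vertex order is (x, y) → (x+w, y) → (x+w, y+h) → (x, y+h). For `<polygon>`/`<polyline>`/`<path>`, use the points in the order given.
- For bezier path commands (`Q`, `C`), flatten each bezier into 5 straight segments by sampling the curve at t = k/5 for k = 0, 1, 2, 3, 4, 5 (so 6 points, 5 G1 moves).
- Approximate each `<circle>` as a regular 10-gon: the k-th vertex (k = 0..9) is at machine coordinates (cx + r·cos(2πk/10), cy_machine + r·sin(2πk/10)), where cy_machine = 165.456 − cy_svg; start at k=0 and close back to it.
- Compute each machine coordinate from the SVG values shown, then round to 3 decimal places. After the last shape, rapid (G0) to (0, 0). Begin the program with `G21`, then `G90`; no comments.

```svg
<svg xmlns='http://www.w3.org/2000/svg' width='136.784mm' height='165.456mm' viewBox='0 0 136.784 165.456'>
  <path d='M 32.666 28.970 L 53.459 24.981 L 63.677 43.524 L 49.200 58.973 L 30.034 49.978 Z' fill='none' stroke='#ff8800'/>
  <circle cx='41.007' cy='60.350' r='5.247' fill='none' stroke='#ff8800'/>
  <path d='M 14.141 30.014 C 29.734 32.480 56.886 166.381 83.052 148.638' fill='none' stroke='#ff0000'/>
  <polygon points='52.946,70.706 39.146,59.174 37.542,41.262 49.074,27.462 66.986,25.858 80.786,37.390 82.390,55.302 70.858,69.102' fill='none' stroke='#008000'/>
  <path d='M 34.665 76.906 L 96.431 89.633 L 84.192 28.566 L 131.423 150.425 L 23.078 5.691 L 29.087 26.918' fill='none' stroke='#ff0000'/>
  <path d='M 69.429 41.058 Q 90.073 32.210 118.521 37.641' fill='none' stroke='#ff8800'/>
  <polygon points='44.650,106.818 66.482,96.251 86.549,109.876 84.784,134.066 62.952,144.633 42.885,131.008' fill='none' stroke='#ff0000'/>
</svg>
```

G21
G90
G0 X32.666 Y136.486
M3 S818
G1 X53.459 Y140.475 F1453
G1 X63.677 Y121.932 F1453
G1 X49.200 Y106.483 F1453
G1 X30.034 Y115.478 F1453
G1 X32.666 Y136.486 F1453
G0 X46.254 Y105.106
M3 S818
G1 X45.252 Y108.190 F1453
G1 X42.628 Y110.096 F1453
G1 X39.386 Y110.096 F1453
G1 X36.762 Y108.190 F1453
G1 X35.760 Y105.106 F1453
G1 X36.762 Y102.022 F1453
G1 X39.386 Y100.116 F1453
G1 X42.628 Y100.116 F1453
G1 X45.252 Y102.022 F1453
G1 X46.254 Y105.106 F1453
G0 X14.141 Y135.442
M3 S472
G1 X24.784 Y120.455 F2307
G1 X37.598 Y87.511 F2307
G1 X51.982 Y50.198 F2307
G1 X67.334 Y22.105 F2307
G1 X83.052 Y16.818 F2307
G0 X52.946 Y94.750
M3 S305
G1 X39.146 Y106.282 F3341
G1 X37.542 Y124.194 F3341
G1 X49.074 Y137.994 F3341
G1 X66.986 Y139.598 F3341
G1 X80.786 Y128.066 F3341
G1 X82.390 Y110.154 F3341
G1 X70.858 Y96.354 F3341
G1 X52.946 Y94.750 F3341
G0 X34.665 Y88.550
M3 S472
G1 X96.431 Y75.823 F2307
G1 X84.192 Y136.890 F2307
G1 X131.423 Y15.031 F2307
G1 X23.078 Y159.765 F2307
G1 X29.087 Y138.538 F2307
G0 X69.429 Y124.398
M3 S818
G1 X77.999 Y127.366 F1453
G1 X87.193 Y129.192 F1453
G1 X97.011 Y129.875 F1453
G1 X107.454 Y129.416 F1453
G1 X118.521 Y127.815 F1453
G0 X44.650 Y58.638
M3 S472
G1 X66.482 Y69.205 F2307
G1 X86.549 Y55.580 F2307
G1 X84.784 Y31.390 F2307
G1 X62.952 Y20.823 F2307
G1 X42.885 Y34.448 F2307
G1 X44.650 Y58.638 F2307
M5
G0 X0.000 Y0.000

viewBox `0 0 136.784 165.456` with mm width/height → 1 unit = 1 mm. Flip: y_m = 165.456 − y_svg.

**Shape 1** — `<path>` regular polygon, stroke `#ff8800` → cut (S818, F1453). Machine vertices: (32.666,136.486) → (53.459,140.475) → (63.677,121.932) → (49.200,106.483) → (30.034,115.478) → (32.666,136.486). Closed: final G1 returns to the first vertex.

**Shape 2** — `<circle>` circle, stroke `#ff8800` → cut (S818, F1453). Machine vertices: (46.254,105.106) → (45.252,108.190) → (42.628,110.096) → (39.386,110.096) → (36.762,108.190) → (35.760,105.106) → (36.762,102.022) → (39.386,100.116) → (42.628,100.116) → (45.252,102.022) → (46.254,105.106). Closed: final G1 returns to the first vertex.

**Shape 3** — `<path>` cubic bezier, stroke `#ff0000` → score (S472, F2307). Control points (SVG): P0=(14.141,30.014), P1=(29.734,32.480), P2=(56.886,166.381), P3=(83.052,148.638); sampled at t=k/5. Machine vertices: (14.141,135.442) → (24.784,120.455) → (37.598,87.511) → (51.982,50.198) → (67.334,22.105) → (83.052,16.818). Open path.

**Shape 4** — `<polygon>` regular polygon, stroke `#008000` → engrave (S305, F3341). Machine vertices: (52.946,94.750) → (39.146,106.282) → (37.542,124.194) → (49.074,137.994) → (66.986,139.598) → (80.786,128.066) → (82.390,110.154) → (70.858,96.354) → (52.946,94.750). Closed: final G1 returns to the first vertex.

**Shape 5** — `<path>` open polyline, stroke `#ff0000` → score (S472, F2307). Machine vertices: (34.665,88.550) → (96.431,75.823) → (84.192,136.890) → (131.423,15.031) → (23.078,159.765) → (29.087,138.538). Open path.

**Shape 6** — `<path>` quadratic bezier, stroke `#ff8800` → cut (S818, F1453). Control points (SVG): P0=(69.429,41.058), P1=(90.073,32.210), P2=(118.521,37.641); sampled at t=k/5. Machine vertices: (69.429,124.398) → (77.999,127.366) → (87.193,129.192) → (97.011,129.875) → (107.454,129.416) → (118.521,127.815). Open path.

**Shape 7** — `<polygon>` regular polygon, stroke `#ff0000` → score (S472, F2307). Machine vertices: (44.650,58.638) → (66.482,69.205) → (86.549,55.580) → (84.784,31.390) → (62.952,20.823) → (42.885,34.448) → (44.650,58.638). Closed: final G1 returns to the first vertex.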